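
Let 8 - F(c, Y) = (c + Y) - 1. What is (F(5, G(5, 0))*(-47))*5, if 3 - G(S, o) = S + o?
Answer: -1410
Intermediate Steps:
G(S, o) = 3 - S - o (G(S, o) = 3 - (S + o) = 3 + (-S - o) = 3 - S - o)
F(c, Y) = 9 - Y - c (F(c, Y) = 8 - ((c + Y) - 1) = 8 - ((Y + c) - 1) = 8 - (-1 + Y + c) = 8 + (1 - Y - c) = 9 - Y - c)
(F(5, G(5, 0))*(-47))*5 = ((9 - (3 - 1*5 - 1*0) - 1*5)*(-47))*5 = ((9 - (3 - 5 + 0) - 5)*(-47))*5 = ((9 - 1*(-2) - 5)*(-47))*5 = ((9 + 2 - 5)*(-47))*5 = (6*(-47))*5 = -282*5 = -1410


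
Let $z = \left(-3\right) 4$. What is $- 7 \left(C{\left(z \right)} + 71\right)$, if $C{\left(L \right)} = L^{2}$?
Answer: $-1505$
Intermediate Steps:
$z = -12$
$- 7 \left(C{\left(z \right)} + 71\right) = - 7 \left(\left(-12\right)^{2} + 71\right) = - 7 \left(144 + 71\right) = \left(-7\right) 215 = -1505$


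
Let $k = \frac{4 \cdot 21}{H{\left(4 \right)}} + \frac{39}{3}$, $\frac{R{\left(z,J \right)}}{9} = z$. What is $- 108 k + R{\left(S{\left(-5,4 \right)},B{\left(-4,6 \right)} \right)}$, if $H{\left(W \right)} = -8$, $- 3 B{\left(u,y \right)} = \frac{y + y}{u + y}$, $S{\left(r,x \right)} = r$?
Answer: $-315$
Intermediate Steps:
$B{\left(u,y \right)} = - \frac{2 y}{3 \left(u + y\right)}$ ($B{\left(u,y \right)} = - \frac{\left(y + y\right) \frac{1}{u + y}}{3} = - \frac{2 y \frac{1}{u + y}}{3} = - \frac{2 y}{3 \left(u + y\right)}$)
$R{\left(z,J \right)} = 9 z$
$k = \frac{5}{2}$ ($k = \frac{4 \cdot 21}{-8} + \frac{39}{3} = 84 \left(- \frac{1}{8}\right) + 39 \cdot \frac{1}{3} = - \frac{21}{2} + 13 = \frac{5}{2} \approx 2.5$)
$- 108 k + R{\left(S{\left(-5,4 \right)},B{\left(-4,6 \right)} \right)} = \left(-108\right) \frac{5}{2} + 9 \left(-5\right) = -270 - 45 = -315$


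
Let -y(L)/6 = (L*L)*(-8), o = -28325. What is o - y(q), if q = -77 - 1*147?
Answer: -2436773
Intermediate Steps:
q = -224 (q = -77 - 147 = -224)
y(L) = 48*L² (y(L) = -6*L*L*(-8) = -6*L²*(-8) = -(-48)*L² = 48*L²)
o - y(q) = -28325 - 48*(-224)² = -28325 - 48*50176 = -28325 - 1*2408448 = -28325 - 2408448 = -2436773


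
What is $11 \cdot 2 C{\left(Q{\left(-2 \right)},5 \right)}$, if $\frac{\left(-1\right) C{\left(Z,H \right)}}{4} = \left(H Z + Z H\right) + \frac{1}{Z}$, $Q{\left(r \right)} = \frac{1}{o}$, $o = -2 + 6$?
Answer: $-572$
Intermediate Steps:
$o = 4$
$Q{\left(r \right)} = \frac{1}{4}$
$C{\left(Z,H \right)} = - \frac{4}{Z} - 8 H Z$ ($C{\left(Z,H \right)} = - 4 \left(\left(H Z + Z H\right) + \frac{1}{Z}\right) = - 4 \left(\left(H Z + H Z\right) + \frac{1}{Z}\right) = - 4 \left(2 H Z + \frac{1}{Z}\right) = - 4 \left(\frac{1}{Z} + 2 H Z\right) = - \frac{4}{Z} - 8 H Z$)
$11 \cdot 2 C{\left(Q{\left(-2 \right)},5 \right)} = 11 \cdot 2 \left(- 4 \frac{1}{\frac{1}{4}} - 40 \cdot \frac{1}{4}\right) = 22 \left(\left(-4\right) 4 - 10\right) = 22 \left(-16 - 10\right) = 22 \left(-26\right) = -572$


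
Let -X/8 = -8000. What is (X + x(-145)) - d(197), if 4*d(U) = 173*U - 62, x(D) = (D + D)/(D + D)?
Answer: 221985/4 ≈ 55496.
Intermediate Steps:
X = 64000 (X = -8*(-8000) = 64000)
x(D) = 1 (x(D) = (2*D)/((2*D)) = (2*D)*(1/(2*D)) = 1)
d(U) = -31/2 + 173*U/4 (d(U) = (173*U - 62)/4 = (-62 + 173*U)/4 = -31/2 + 173*U/4)
(X + x(-145)) - d(197) = (64000 + 1) - (-31/2 + (173/4)*197) = 64001 - (-31/2 + 34081/4) = 64001 - 1*34019/4 = 64001 - 34019/4 = 221985/4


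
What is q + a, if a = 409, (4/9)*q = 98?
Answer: 1259/2 ≈ 629.50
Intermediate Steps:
q = 441/2 (q = (9/4)*98 = 441/2 ≈ 220.50)
q + a = 441/2 + 409 = 1259/2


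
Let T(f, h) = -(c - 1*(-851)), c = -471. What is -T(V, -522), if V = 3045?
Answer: 380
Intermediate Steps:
T(f, h) = -380 (T(f, h) = -(-471 - 1*(-851)) = -(-471 + 851) = -1*380 = -380)
-T(V, -522) = -1*(-380) = 380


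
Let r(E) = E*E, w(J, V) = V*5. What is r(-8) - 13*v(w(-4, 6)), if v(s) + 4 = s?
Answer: -274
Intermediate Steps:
w(J, V) = 5*V
v(s) = -4 + s
r(E) = E**2
r(-8) - 13*v(w(-4, 6)) = (-8)**2 - 13*(-4 + 5*6) = 64 - 13*(-4 + 30) = 64 - 13*26 = 64 - 338 = -274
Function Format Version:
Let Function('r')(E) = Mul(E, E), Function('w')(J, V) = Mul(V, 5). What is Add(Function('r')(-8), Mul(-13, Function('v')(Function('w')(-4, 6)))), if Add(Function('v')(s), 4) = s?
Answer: -274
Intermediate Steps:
Function('w')(J, V) = Mul(5, V)
Function('v')(s) = Add(-4, s)
Function('r')(E) = Pow(E, 2)
Add(Function('r')(-8), Mul(-13, Function('v')(Function('w')(-4, 6)))) = Add(Pow(-8, 2), Mul(-13, Add(-4, Mul(5, 6)))) = Add(64, Mul(-13, Add(-4, 30))) = Add(64, Mul(-13, 26)) = Add(64, -338) = -274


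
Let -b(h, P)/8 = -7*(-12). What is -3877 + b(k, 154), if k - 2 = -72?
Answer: -4549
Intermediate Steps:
k = -70 (k = 2 - 72 = -70)
b(h, P) = -672 (b(h, P) = -(-56)*(-12) = -8*84 = -672)
-3877 + b(k, 154) = -3877 - 672 = -4549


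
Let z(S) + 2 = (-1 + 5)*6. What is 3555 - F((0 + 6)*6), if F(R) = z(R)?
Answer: 3533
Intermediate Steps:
z(S) = 22 (z(S) = -2 + (-1 + 5)*6 = -2 + 4*6 = -2 + 24 = 22)
F(R) = 22
3555 - F((0 + 6)*6) = 3555 - 1*22 = 3555 - 22 = 3533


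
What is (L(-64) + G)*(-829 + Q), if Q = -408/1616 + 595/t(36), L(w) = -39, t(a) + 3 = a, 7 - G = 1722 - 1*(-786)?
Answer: 6867660890/3333 ≈ 2.0605e+6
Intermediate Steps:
G = -2501 (G = 7 - (1722 - 1*(-786)) = 7 - (1722 + 786) = 7 - 1*2508 = 7 - 2508 = -2501)
t(a) = -3 + a
Q = 118507/6666 (Q = -408/1616 + 595/(-3 + 36) = -408*1/1616 + 595/33 = -51/202 + 595*(1/33) = -51/202 + 595/33 = 118507/6666 ≈ 17.778)
(L(-64) + G)*(-829 + Q) = (-39 - 2501)*(-829 + 118507/6666) = -2540*(-5407607/6666) = 6867660890/3333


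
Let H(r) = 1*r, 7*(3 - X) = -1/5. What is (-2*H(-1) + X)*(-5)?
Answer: -176/7 ≈ -25.143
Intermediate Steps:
X = 106/35 (X = 3 - (-1)/(7*5) = 3 - 1/7*(-1/5) = 3 + 1/35 = 106/35 ≈ 3.0286)
H(r) = r
(-2*H(-1) + X)*(-5) = (-2*(-1) + 106/35)*(-5) = (2 + 106/35)*(-5) = (176/35)*(-5) = -176/7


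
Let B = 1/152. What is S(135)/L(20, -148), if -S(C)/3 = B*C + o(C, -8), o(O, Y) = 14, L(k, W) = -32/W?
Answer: -251193/1216 ≈ -206.57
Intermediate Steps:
B = 1/152 ≈ 0.0065789
S(C) = -42 - 3*C/152 (S(C) = -3*(C/152 + 14) = -3*(14 + C/152) = -42 - 3*C/152)
S(135)/L(20, -148) = (-42 - 3/152*135)/((-32/(-148))) = (-42 - 405/152)/((-32*(-1/148))) = -6789/(152*8/37) = -6789/152*37/8 = -251193/1216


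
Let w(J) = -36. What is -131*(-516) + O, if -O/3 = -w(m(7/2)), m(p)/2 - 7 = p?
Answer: 67488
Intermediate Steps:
m(p) = 14 + 2*p
O = -108 (O = -(-3)*(-36) = -3*36 = -108)
-131*(-516) + O = -131*(-516) - 108 = 67596 - 108 = 67488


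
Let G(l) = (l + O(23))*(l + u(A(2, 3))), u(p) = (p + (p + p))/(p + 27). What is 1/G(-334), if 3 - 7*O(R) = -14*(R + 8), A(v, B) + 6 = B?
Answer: 56/5085175 ≈ 1.1012e-5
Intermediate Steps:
A(v, B) = -6 + B
u(p) = 3*p/(27 + p) (u(p) = (p + 2*p)/(27 + p) = (3*p)/(27 + p) = 3*p/(27 + p))
O(R) = 115/7 + 2*R (O(R) = 3/7 - (-2)*(R + 8) = 3/7 - (-2)*(8 + R) = 3/7 - (-112 - 14*R)/7 = 3/7 + (16 + 2*R) = 115/7 + 2*R)
G(l) = (-3/8 + l)*(437/7 + l) (G(l) = (l + (115/7 + 2*23))*(l + 3*(-6 + 3)/(27 + (-6 + 3))) = (l + (115/7 + 46))*(l + 3*(-3)/(27 - 3)) = (l + 437/7)*(l + 3*(-3)/24) = (437/7 + l)*(l + 3*(-3)*(1/24)) = (437/7 + l)*(l - 3/8) = (437/7 + l)*(-3/8 + l) = (-3/8 + l)*(437/7 + l))
1/G(-334) = 1/(-1311/56 + (-334)**2 + (3475/56)*(-334)) = 1/(-1311/56 + 111556 - 580325/28) = 1/(5085175/56) = 56/5085175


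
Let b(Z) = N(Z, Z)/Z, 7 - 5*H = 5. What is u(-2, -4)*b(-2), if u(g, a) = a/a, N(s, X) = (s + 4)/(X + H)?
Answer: 5/8 ≈ 0.62500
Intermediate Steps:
H = ⅖ (H = 7/5 - ⅕*5 = 7/5 - 1 = ⅖ ≈ 0.40000)
N(s, X) = (4 + s)/(⅖ + X) (N(s, X) = (s + 4)/(X + ⅖) = (4 + s)/(⅖ + X))
b(Z) = 5*(4 + Z)/(Z*(2 + 5*Z)) (b(Z) = (5*(4 + Z)/(2 + 5*Z))/Z = 5*(4 + Z)/(Z*(2 + 5*Z)))
u(g, a) = 1
u(-2, -4)*b(-2) = 1*(5*(4 - 2)/(-2*(2 + 5*(-2)))) = 1*(5*(-½)*2/(2 - 10)) = 1*(5*(-½)*2/(-8)) = 1*(5*(-½)*(-⅛)*2) = 1*(5/8) = 5/8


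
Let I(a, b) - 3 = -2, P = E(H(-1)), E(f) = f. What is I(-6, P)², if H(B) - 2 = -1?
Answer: 1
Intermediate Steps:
H(B) = 1 (H(B) = 2 - 1 = 1)
P = 1
I(a, b) = 1 (I(a, b) = 3 - 2 = 1)
I(-6, P)² = 1² = 1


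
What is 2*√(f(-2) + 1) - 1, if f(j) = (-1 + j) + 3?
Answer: 1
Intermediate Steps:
f(j) = 2 + j
2*√(f(-2) + 1) - 1 = 2*√((2 - 2) + 1) - 1 = 2*√(0 + 1) - 1 = 2*√1 - 1 = 2*1 - 1 = 2 - 1 = 1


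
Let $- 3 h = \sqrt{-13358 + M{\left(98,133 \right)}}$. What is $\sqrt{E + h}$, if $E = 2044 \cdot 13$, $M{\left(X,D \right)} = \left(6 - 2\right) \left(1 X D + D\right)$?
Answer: $\frac{\sqrt{239148 - 3 \sqrt{39310}}}{3} \approx 162.81$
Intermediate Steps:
$M{\left(X,D \right)} = 4 D + 4 D X$ ($M{\left(X,D \right)} = 4 \left(X D + D\right) = 4 \left(D X + D\right) = 4 \left(D + D X\right) = 4 D + 4 D X$)
$E = 26572$
$h = - \frac{\sqrt{39310}}{3}$ ($h = - \frac{\sqrt{-13358 + 4 \cdot 133 \left(1 + 98\right)}}{3} = - \frac{\sqrt{-13358 + 4 \cdot 133 \cdot 99}}{3} = - \frac{\sqrt{-13358 + 52668}}{3} = - \frac{\sqrt{39310}}{3} \approx -66.089$)
$\sqrt{E + h} = \sqrt{26572 - \frac{\sqrt{39310}}{3}}$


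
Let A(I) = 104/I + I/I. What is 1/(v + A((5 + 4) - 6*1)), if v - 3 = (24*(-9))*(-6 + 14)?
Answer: -3/5068 ≈ -0.00059195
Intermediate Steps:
v = -1725 (v = 3 + (24*(-9))*(-6 + 14) = 3 - 216*8 = 3 - 1728 = -1725)
A(I) = 1 + 104/I (A(I) = 104/I + 1 = 1 + 104/I)
1/(v + A((5 + 4) - 6*1)) = 1/(-1725 + (104 + ((5 + 4) - 6*1))/((5 + 4) - 6*1)) = 1/(-1725 + (104 + (9 - 6))/(9 - 6)) = 1/(-1725 + (104 + 3)/3) = 1/(-1725 + (⅓)*107) = 1/(-1725 + 107/3) = 1/(-5068/3) = -3/5068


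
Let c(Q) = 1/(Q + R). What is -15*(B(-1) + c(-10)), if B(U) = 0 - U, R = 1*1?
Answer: -40/3 ≈ -13.333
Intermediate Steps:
R = 1
c(Q) = 1/(1 + Q) (c(Q) = 1/(Q + 1) = 1/(1 + Q))
B(U) = -U
-15*(B(-1) + c(-10)) = -15*(-1*(-1) + 1/(1 - 10)) = -15*(1 + 1/(-9)) = -15*(1 - ⅑) = -15*8/9 = -40/3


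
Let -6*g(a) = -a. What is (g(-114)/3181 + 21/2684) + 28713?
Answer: 245145982057/8537804 ≈ 28713.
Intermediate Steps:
g(a) = a/6 (g(a) = -(-1)*a/6 = a/6)
(g(-114)/3181 + 21/2684) + 28713 = (((⅙)*(-114))/3181 + 21/2684) + 28713 = (-19*1/3181 + 21*(1/2684)) + 28713 = (-19/3181 + 21/2684) + 28713 = 15805/8537804 + 28713 = 245145982057/8537804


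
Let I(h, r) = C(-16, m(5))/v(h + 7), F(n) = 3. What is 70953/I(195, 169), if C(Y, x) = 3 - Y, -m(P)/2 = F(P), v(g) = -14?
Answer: -993342/19 ≈ -52281.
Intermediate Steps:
m(P) = -6 (m(P) = -2*3 = -6)
I(h, r) = -19/14 (I(h, r) = (3 - 1*(-16))/(-14) = (3 + 16)*(-1/14) = 19*(-1/14) = -19/14)
70953/I(195, 169) = 70953/(-19/14) = 70953*(-14/19) = -993342/19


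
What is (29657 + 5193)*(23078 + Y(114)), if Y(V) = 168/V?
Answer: 15282073500/19 ≈ 8.0432e+8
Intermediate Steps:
(29657 + 5193)*(23078 + Y(114)) = (29657 + 5193)*(23078 + 168/114) = 34850*(23078 + 168*(1/114)) = 34850*(23078 + 28/19) = 34850*(438510/19) = 15282073500/19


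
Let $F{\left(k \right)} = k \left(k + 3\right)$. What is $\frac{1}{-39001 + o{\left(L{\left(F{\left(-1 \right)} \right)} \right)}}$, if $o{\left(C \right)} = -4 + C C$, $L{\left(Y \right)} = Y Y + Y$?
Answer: $- \frac{1}{39001} \approx -2.564 \cdot 10^{-5}$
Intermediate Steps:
$F{\left(k \right)} = k \left(3 + k\right)$
$L{\left(Y \right)} = Y + Y^{2}$ ($L{\left(Y \right)} = Y^{2} + Y = Y + Y^{2}$)
$o{\left(C \right)} = -4 + C^{2}$
$\frac{1}{-39001 + o{\left(L{\left(F{\left(-1 \right)} \right)} \right)}} = \frac{1}{-39001 - \left(4 - \left(- (3 - 1) \left(1 - \left(3 - 1\right)\right)\right)^{2}\right)} = \frac{1}{-39001 - \left(4 - \left(\left(-1\right) 2 \left(1 - 2\right)\right)^{2}\right)} = \frac{1}{-39001 - \left(4 - \left(- 2 \left(1 - 2\right)\right)^{2}\right)} = \frac{1}{-39001 - \left(4 - \left(\left(-2\right) \left(-1\right)\right)^{2}\right)} = \frac{1}{-39001 - \left(4 - 2^{2}\right)} = \frac{1}{-39001 + \left(-4 + 4\right)} = \frac{1}{-39001 + 0} = \frac{1}{-39001} = - \frac{1}{39001}$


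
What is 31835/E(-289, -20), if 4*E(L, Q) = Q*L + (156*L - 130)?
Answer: -63670/19717 ≈ -3.2292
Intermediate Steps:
E(L, Q) = -65/2 + 39*L + L*Q/4 (E(L, Q) = (Q*L + (156*L - 130))/4 = (L*Q + (-130 + 156*L))/4 = (-130 + 156*L + L*Q)/4 = -65/2 + 39*L + L*Q/4)
31835/E(-289, -20) = 31835/(-65/2 + 39*(-289) + (¼)*(-289)*(-20)) = 31835/(-65/2 - 11271 + 1445) = 31835/(-19717/2) = 31835*(-2/19717) = -63670/19717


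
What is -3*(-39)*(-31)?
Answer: -3627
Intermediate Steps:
-3*(-39)*(-31) = 117*(-31) = -3627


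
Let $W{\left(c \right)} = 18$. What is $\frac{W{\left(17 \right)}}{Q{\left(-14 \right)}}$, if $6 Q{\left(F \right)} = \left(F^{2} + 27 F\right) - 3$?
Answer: $- \frac{108}{185} \approx -0.58378$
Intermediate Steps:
$Q{\left(F \right)} = - \frac{1}{2} + \frac{F^{2}}{6} + \frac{9 F}{2}$ ($Q{\left(F \right)} = \frac{\left(F^{2} + 27 F\right) - 3}{6} = \frac{-3 + F^{2} + 27 F}{6} = - \frac{1}{2} + \frac{F^{2}}{6} + \frac{9 F}{2}$)
$\frac{W{\left(17 \right)}}{Q{\left(-14 \right)}} = \frac{18}{- \frac{1}{2} + \frac{\left(-14\right)^{2}}{6} + \frac{9}{2} \left(-14\right)} = \frac{18}{- \frac{1}{2} + \frac{1}{6} \cdot 196 - 63} = \frac{18}{- \frac{1}{2} + \frac{98}{3} - 63} = \frac{18}{- \frac{185}{6}} = 18 \left(- \frac{6}{185}\right) = - \frac{108}{185}$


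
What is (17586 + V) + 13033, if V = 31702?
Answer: 62321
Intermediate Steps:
(17586 + V) + 13033 = (17586 + 31702) + 13033 = 49288 + 13033 = 62321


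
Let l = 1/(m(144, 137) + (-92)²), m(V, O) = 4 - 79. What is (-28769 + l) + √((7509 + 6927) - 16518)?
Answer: -241343140/8389 + I*√2082 ≈ -28769.0 + 45.629*I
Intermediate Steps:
m(V, O) = -75
l = 1/8389 (l = 1/(-75 + (-92)²) = 1/(-75 + 8464) = 1/8389 ≈ 0.00011920)
(-28769 + l) + √((7509 + 6927) - 16518) = (-28769 + 1/8389) + √((7509 + 6927) - 16518) = -241343140/8389 + √(14436 - 16518) = -241343140/8389 + √(-2082) = -241343140/8389 + I*√2082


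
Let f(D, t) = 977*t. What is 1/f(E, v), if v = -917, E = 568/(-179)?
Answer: -1/895909 ≈ -1.1162e-6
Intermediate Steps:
E = -568/179 (E = 568*(-1/179) = -568/179 ≈ -3.1732)
1/f(E, v) = 1/(977*(-917)) = 1/(-895909) = -1/895909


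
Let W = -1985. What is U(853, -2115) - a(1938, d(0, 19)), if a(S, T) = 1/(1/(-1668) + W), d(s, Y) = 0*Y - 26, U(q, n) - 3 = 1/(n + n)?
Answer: 42020093549/14005449630 ≈ 3.0003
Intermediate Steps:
U(q, n) = 3 + 1/(2*n) (U(q, n) = 3 + 1/(n + n) = 3 + 1/(2*n))
d(s, Y) = -26 (d(s, Y) = 0 - 26 = -26)
a(S, T) = -1668/3310981 (a(S, T) = 1/(1/(-1668) - 1985) = 1/(-1/1668 - 1985) = 1/(-3310981/1668) = -1668/3310981)
U(853, -2115) - a(1938, d(0, 19)) = (3 + (1/2)/(-2115)) - 1*(-1668/3310981) = (3 + (1/2)*(-1/2115)) + 1668/3310981 = (3 - 1/4230) + 1668/3310981 = 12689/4230 + 1668/3310981 = 42020093549/14005449630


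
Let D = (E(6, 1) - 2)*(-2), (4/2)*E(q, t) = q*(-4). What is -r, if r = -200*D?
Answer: 5600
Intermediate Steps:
E(q, t) = -2*q (E(q, t) = (q*(-4))/2 = (-4*q)/2 = -2*q)
D = 28 (D = (-2*6 - 2)*(-2) = (-12 - 2)*(-2) = -14*(-2) = 28)
r = -5600 (r = -200*28 = -5600)
-r = -1*(-5600) = 5600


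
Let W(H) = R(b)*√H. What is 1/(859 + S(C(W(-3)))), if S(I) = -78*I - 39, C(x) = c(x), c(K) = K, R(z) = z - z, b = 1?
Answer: 1/820 ≈ 0.0012195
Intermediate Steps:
R(z) = 0
W(H) = 0 (W(H) = 0*√H = 0)
C(x) = x
S(I) = -39 - 78*I
1/(859 + S(C(W(-3)))) = 1/(859 + (-39 - 78*0)) = 1/(859 + (-39 + 0)) = 1/(859 - 39) = 1/820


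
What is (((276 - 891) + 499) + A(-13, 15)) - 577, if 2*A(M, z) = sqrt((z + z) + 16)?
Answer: -693 + sqrt(46)/2 ≈ -689.61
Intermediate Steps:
A(M, z) = sqrt(16 + 2*z)/2 (A(M, z) = sqrt((z + z) + 16)/2 = sqrt(2*z + 16)/2 = sqrt(16 + 2*z)/2)
(((276 - 891) + 499) + A(-13, 15)) - 577 = (((276 - 891) + 499) + sqrt(16 + 2*15)/2) - 577 = ((-615 + 499) + sqrt(16 + 30)/2) - 577 = (-116 + sqrt(46)/2) - 577 = -693 + sqrt(46)/2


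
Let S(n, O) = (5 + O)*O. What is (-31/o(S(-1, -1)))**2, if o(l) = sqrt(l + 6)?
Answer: 961/2 ≈ 480.50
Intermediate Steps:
S(n, O) = O*(5 + O)
o(l) = sqrt(6 + l)
(-31/o(S(-1, -1)))**2 = (-31/sqrt(6 - (5 - 1)))**2 = (-31/sqrt(6 - 1*4))**2 = (-31/sqrt(6 - 4))**2 = (-31*sqrt(2)/2)**2 = 961/2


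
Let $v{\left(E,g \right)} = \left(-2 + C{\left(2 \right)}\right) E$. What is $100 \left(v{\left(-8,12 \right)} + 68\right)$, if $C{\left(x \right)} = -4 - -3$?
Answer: $9200$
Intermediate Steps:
$C{\left(x \right)} = -1$ ($C{\left(x \right)} = -4 + 3 = -1$)
$v{\left(E,g \right)} = - 3 E$ ($v{\left(E,g \right)} = \left(-2 - 1\right) E = - 3 E$)
$100 \left(v{\left(-8,12 \right)} + 68\right) = 100 \left(\left(-3\right) \left(-8\right) + 68\right) = 100 \left(24 + 68\right) = 100 \cdot 92 = 9200$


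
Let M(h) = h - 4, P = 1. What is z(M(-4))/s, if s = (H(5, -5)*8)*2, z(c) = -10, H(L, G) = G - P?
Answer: 5/48 ≈ 0.10417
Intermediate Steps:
M(h) = -4 + h
H(L, G) = -1 + G (H(L, G) = G - 1*1 = G - 1 = -1 + G)
s = -96 (s = ((-1 - 5)*8)*2 = -6*8*2 = -48*2 = -96)
z(M(-4))/s = -10/(-96) = -10*(-1/96) = 5/48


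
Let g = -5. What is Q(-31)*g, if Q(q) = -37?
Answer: 185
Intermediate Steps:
Q(-31)*g = -37*(-5) = 185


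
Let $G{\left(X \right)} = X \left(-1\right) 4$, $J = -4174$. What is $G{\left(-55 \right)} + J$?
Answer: $-3954$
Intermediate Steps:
$G{\left(X \right)} = - 4 X$ ($G{\left(X \right)} = - X 4 = - 4 X$)
$G{\left(-55 \right)} + J = \left(-4\right) \left(-55\right) - 4174 = 220 - 4174 = -3954$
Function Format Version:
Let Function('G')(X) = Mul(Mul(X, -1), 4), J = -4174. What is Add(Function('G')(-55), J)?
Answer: -3954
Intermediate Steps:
Function('G')(X) = Mul(-4, X) (Function('G')(X) = Mul(Mul(-1, X), 4) = Mul(-4, X))
Add(Function('G')(-55), J) = Add(Mul(-4, -55), -4174) = Add(220, -4174) = -3954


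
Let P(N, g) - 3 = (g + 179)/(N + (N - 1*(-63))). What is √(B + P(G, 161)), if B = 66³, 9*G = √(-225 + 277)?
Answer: √(163014993 + 1149996*√13)/√(567 + 4*√13) ≈ 536.19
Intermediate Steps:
G = 2*√13/9 (G = √(-225 + 277)/9 = √52/9 = (2*√13)/9 = 2*√13/9 ≈ 0.80123)
P(N, g) = 3 + (179 + g)/(63 + 2*N) (P(N, g) = 3 + (g + 179)/(N + (N - 1*(-63))) = 3 + (179 + g)/(N + (N + 63)) = 3 + (179 + g)/(N + (63 + N)) = 3 + (179 + g)/(63 + 2*N))
B = 287496
√(B + P(G, 161)) = √(287496 + (368 + 161 + 6*(2*√13/9))/(63 + 2*(2*√13/9))) = √(287496 + (368 + 161 + 4*√13/3)/(63 + 4*√13/9)) = √(287496 + (529 + 4*√13/3)/(63 + 4*√13/9))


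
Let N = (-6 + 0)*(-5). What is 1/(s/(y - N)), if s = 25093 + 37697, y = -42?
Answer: -12/10465 ≈ -0.0011467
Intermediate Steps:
s = 62790
N = 30 (N = -6*(-5) = 30)
1/(s/(y - N)) = 1/(62790/(-42 - 1*30)) = 1/(62790/(-42 - 30)) = 1/(62790/(-72)) = 1/(62790*(-1/72)) = 1/(-10465/12) = -12/10465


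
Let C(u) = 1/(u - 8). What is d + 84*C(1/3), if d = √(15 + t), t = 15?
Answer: -252/23 + √30 ≈ -5.4793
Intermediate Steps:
d = √30 (d = √(15 + 15) = √30 ≈ 5.4772)
C(u) = 1/(-8 + u)
d + 84*C(1/3) = √30 + 84/(-8 + 1/3) = √30 + 84/(-8 + ⅓) = √30 + 84/(-23/3) = √30 + 84*(-3/23) = √30 - 252/23 = -252/23 + √30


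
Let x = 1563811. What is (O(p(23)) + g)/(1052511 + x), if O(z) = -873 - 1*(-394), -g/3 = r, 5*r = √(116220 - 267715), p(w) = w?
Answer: -479/2616322 - 3*I*√151495/13081610 ≈ -0.00018308 - 8.9261e-5*I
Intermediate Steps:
r = I*√151495/5 (r = √(116220 - 267715)/5 = √(-151495)/5 = (I*√151495)/5 = I*√151495/5 ≈ 77.845*I)
g = -3*I*√151495/5 ≈ -233.53*I
O(z) = -479 (O(z) = -873 + 394 = -479)
(O(p(23)) + g)/(1052511 + x) = (-479 - 3*I*√151495/5)/(1052511 + 1563811) = (-479 - 3*I*√151495/5)/2616322 = (-479 - 3*I*√151495/5)*(1/2616322) = -479/2616322 - 3*I*√151495/13081610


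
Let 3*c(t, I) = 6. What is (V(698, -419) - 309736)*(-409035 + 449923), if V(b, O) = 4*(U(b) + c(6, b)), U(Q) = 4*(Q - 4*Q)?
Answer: -14034070016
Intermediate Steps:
c(t, I) = 2 (c(t, I) = (⅓)*6 = 2)
U(Q) = -12*Q (U(Q) = 4*(-3*Q) = -12*Q)
V(b, O) = 8 - 48*b (V(b, O) = 4*(-12*b + 2) = 4*(2 - 12*b) = 8 - 48*b)
(V(698, -419) - 309736)*(-409035 + 449923) = ((8 - 48*698) - 309736)*(-409035 + 449923) = ((8 - 33504) - 309736)*40888 = (-33496 - 309736)*40888 = -343232*40888 = -14034070016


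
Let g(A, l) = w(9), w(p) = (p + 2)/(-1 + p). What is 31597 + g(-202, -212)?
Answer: 252787/8 ≈ 31598.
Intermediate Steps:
w(p) = (2 + p)/(-1 + p)
g(A, l) = 11/8 (g(A, l) = (2 + 9)/(-1 + 9) = 11/8)
31597 + g(-202, -212) = 31597 + 11/8 = 252787/8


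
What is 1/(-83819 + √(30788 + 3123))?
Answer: -83819/7025590850 - √33911/7025590850 ≈ -1.1957e-5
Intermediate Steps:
1/(-83819 + √(30788 + 3123)) = 1/(-83819 + √33911)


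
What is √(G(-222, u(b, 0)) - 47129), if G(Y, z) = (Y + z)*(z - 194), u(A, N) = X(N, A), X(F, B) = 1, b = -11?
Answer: 2*I*√1119 ≈ 66.903*I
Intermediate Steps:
u(A, N) = 1
G(Y, z) = (-194 + z)*(Y + z) (G(Y, z) = (Y + z)*(-194 + z) = (-194 + z)*(Y + z))
√(G(-222, u(b, 0)) - 47129) = √((1² - 194*(-222) - 194*1 - 222*1) - 47129) = √((1 + 43068 - 194 - 222) - 47129) = √(42653 - 47129) = √(-4476) = 2*I*√1119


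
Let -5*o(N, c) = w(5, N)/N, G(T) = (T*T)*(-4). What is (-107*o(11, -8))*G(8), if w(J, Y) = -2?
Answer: 54784/55 ≈ 996.07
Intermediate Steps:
G(T) = -4*T**2 (G(T) = T**2*(-4) = -4*T**2)
o(N, c) = 2/(5*N) (o(N, c) = -(-2)/(5*N) = 2/(5*N))
(-107*o(11, -8))*G(8) = (-214/(5*11))*(-4*8**2) = (-214/(5*11))*(-4*64) = -107*2/55*(-256) = -214/55*(-256) = 54784/55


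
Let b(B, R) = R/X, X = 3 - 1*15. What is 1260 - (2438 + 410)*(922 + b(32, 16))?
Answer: -7862396/3 ≈ -2.6208e+6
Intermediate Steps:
X = -12 (X = 3 - 15 = -12)
b(B, R) = -R/12 (b(B, R) = R/(-12) = R*(-1/12) = -R/12)
1260 - (2438 + 410)*(922 + b(32, 16)) = 1260 - (2438 + 410)*(922 - 1/12*16) = 1260 - 2848*(922 - 4/3) = 1260 - 2848*2762/3 = 1260 - 1*7866176/3 = 1260 - 7866176/3 = -7862396/3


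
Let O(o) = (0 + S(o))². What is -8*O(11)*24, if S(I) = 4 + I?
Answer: -43200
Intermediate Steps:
O(o) = (4 + o)² (O(o) = (0 + (4 + o))² = (4 + o)²)
-8*O(11)*24 = -8*(4 + 11)²*24 = -8*15²*24 = -8*225*24 = -1800*24 = -43200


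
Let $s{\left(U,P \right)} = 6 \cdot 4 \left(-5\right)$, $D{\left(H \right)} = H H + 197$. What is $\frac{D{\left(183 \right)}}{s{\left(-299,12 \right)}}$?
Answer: $- \frac{16843}{60} \approx -280.72$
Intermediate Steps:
$D{\left(H \right)} = 197 + H^{2}$ ($D{\left(H \right)} = H^{2} + 197 = 197 + H^{2}$)
$s{\left(U,P \right)} = -120$ ($s{\left(U,P \right)} = 24 \left(-5\right) = -120$)
$\frac{D{\left(183 \right)}}{s{\left(-299,12 \right)}} = \frac{197 + 183^{2}}{-120} = \left(197 + 33489\right) \left(- \frac{1}{120}\right) = 33686 \left(- \frac{1}{120}\right) = - \frac{16843}{60}$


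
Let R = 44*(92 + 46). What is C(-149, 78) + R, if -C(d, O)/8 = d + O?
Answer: 6640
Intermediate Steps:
C(d, O) = -8*O - 8*d (C(d, O) = -8*(d + O) = -8*(O + d) = -8*O - 8*d)
R = 6072 (R = 44*138 = 6072)
C(-149, 78) + R = (-8*78 - 8*(-149)) + 6072 = (-624 + 1192) + 6072 = 568 + 6072 = 6640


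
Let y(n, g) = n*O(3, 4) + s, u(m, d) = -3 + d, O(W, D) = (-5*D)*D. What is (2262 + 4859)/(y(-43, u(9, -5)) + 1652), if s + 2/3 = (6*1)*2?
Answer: 21363/15310 ≈ 1.3954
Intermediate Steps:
s = 34/3 (s = -2/3 + (6*1)*2 = -2/3 + 6*2 = -2/3 + 12 = 34/3 ≈ 11.333)
O(W, D) = -5*D**2
y(n, g) = 34/3 - 80*n (y(n, g) = n*(-5*4**2) + 34/3 = n*(-5*16) + 34/3 = n*(-80) + 34/3 = -80*n + 34/3 = 34/3 - 80*n)
(2262 + 4859)/(y(-43, u(9, -5)) + 1652) = (2262 + 4859)/((34/3 - 80*(-43)) + 1652) = 7121/((34/3 + 3440) + 1652) = 7121/(10354/3 + 1652) = 7121/(15310/3) = 7121*(3/15310) = 21363/15310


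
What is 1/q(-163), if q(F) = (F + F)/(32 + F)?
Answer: 131/326 ≈ 0.40184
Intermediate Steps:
q(F) = 2*F/(32 + F) (q(F) = (2*F)/(32 + F) = 2*F/(32 + F))
1/q(-163) = 1/(2*(-163)/(32 - 163)) = 1/(2*(-163)/(-131)) = 1/(2*(-163)*(-1/131)) = 1/(326/131) = 131/326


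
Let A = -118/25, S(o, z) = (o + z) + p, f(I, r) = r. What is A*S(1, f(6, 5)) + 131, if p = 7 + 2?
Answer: 301/5 ≈ 60.200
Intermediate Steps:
p = 9
S(o, z) = 9 + o + z (S(o, z) = (o + z) + 9 = 9 + o + z)
A = -118/25 (A = -118*1/25 = -118/25 ≈ -4.7200)
A*S(1, f(6, 5)) + 131 = -118*(9 + 1 + 5)/25 + 131 = -118/25*15 + 131 = -354/5 + 131 = 301/5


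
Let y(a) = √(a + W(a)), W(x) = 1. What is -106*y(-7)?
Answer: -106*I*√6 ≈ -259.65*I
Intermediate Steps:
y(a) = √(1 + a) (y(a) = √(a + 1) = √(1 + a))
-106*y(-7) = -106*√(1 - 7) = -106*I*√6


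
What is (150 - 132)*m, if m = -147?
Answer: -2646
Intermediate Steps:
(150 - 132)*m = (150 - 132)*(-147) = 18*(-147) = -2646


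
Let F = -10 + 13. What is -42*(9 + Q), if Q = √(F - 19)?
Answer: -378 - 168*I ≈ -378.0 - 168.0*I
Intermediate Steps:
F = 3
Q = 4*I (Q = √(3 - 19) = √(-16) = 4*I ≈ 4.0*I)
-42*(9 + Q) = -42*(9 + 4*I) = -378 - 168*I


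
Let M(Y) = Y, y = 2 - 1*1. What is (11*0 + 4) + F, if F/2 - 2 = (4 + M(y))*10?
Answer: 108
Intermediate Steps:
y = 1 (y = 2 - 1 = 1)
F = 104 (F = 4 + 2*((4 + 1)*10) = 4 + 2*(5*10) = 4 + 2*50 = 4 + 100 = 104)
(11*0 + 4) + F = (11*0 + 4) + 104 = (0 + 4) + 104 = 4 + 104 = 108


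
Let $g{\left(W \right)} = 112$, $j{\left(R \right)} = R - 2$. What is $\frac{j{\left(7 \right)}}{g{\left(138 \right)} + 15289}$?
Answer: $\frac{5}{15401} \approx 0.00032465$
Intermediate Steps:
$j{\left(R \right)} = -2 + R$
$\frac{j{\left(7 \right)}}{g{\left(138 \right)} + 15289} = \frac{-2 + 7}{112 + 15289} = \frac{1}{15401} \cdot 5 = \frac{5}{15401}$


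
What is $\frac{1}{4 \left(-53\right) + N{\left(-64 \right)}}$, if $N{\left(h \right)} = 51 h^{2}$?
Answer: $\frac{1}{208684} \approx 4.7919 \cdot 10^{-6}$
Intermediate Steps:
$\frac{1}{4 \left(-53\right) + N{\left(-64 \right)}} = \frac{1}{4 \left(-53\right) + 51 \left(-64\right)^{2}} = \frac{1}{-212 + 51 \cdot 4096} = \frac{1}{-212 + 208896} = \frac{1}{208684}$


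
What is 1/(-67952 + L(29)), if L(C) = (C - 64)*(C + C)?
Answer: -1/69982 ≈ -1.4289e-5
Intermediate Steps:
L(C) = 2*C*(-64 + C) (L(C) = (-64 + C)*(2*C) = 2*C*(-64 + C))
1/(-67952 + L(29)) = 1/(-67952 + 2*29*(-64 + 29)) = 1/(-67952 + 2*29*(-35)) = 1/(-67952 - 2030) = 1/(-69982) = -1/69982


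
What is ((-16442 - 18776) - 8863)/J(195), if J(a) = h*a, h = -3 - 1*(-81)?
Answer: -44081/15210 ≈ -2.8982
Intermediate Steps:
h = 78 (h = -3 + 81 = 78)
J(a) = 78*a
((-16442 - 18776) - 8863)/J(195) = ((-16442 - 18776) - 8863)/((78*195)) = (-35218 - 8863)/15210 = -44081*1/15210 = -44081/15210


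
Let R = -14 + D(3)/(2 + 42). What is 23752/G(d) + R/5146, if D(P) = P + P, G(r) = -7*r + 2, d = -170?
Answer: 336080983/16868588 ≈ 19.923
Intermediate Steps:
G(r) = 2 - 7*r
D(P) = 2*P
R = -305/22 (R = -14 + (2*3)/(2 + 42) = -14 + 6/44 = -14 + 6*(1/44) = -14 + 3/22 = -305/22 ≈ -13.864)
23752/G(d) + R/5146 = 23752/(2 - 7*(-170)) - 305/22/5146 = 23752/(2 + 1190) - 305/22*1/5146 = 23752/1192 - 305/113212 = 23752*(1/1192) - 305/113212 = 2969/149 - 305/113212 = 336080983/16868588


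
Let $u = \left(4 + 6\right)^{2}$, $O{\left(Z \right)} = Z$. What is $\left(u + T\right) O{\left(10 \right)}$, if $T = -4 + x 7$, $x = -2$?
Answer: $820$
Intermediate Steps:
$u = 100$ ($u = 10^{2} = 100$)
$T = -18$ ($T = -4 - 14 = -18$)
$\left(u + T\right) O{\left(10 \right)} = \left(100 - 18\right) 10 = 82 \cdot 10 = 820$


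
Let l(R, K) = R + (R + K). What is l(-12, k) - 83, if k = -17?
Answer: -124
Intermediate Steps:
l(R, K) = K + 2*R (l(R, K) = R + (K + R) = K + 2*R)
l(-12, k) - 83 = (-17 + 2*(-12)) - 83 = (-17 - 24) - 83 = -41 - 83 = -124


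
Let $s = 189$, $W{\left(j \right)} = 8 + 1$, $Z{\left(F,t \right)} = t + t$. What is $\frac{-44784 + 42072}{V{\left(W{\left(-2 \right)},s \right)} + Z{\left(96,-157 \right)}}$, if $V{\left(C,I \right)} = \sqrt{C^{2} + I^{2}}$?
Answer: $\frac{425784}{31397} + \frac{12204 \sqrt{442}}{31397} \approx 21.733$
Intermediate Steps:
$Z{\left(F,t \right)} = 2 t$
$W{\left(j \right)} = 9$
$\frac{-44784 + 42072}{V{\left(W{\left(-2 \right)},s \right)} + Z{\left(96,-157 \right)}} = \frac{-44784 + 42072}{\sqrt{9^{2} + 189^{2}} + 2 \left(-157\right)} = - \frac{2712}{\sqrt{81 + 35721} - 314} = - \frac{2712}{\sqrt{35802} - 314} = - \frac{2712}{9 \sqrt{442} - 314} = - \frac{2712}{-314 + 9 \sqrt{442}}$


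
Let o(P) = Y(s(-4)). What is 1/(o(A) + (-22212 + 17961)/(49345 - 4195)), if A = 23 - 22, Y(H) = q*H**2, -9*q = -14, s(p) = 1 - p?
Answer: 135450/5254747 ≈ 0.025777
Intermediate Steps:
q = 14/9 (q = -1/9*(-14) = 14/9 ≈ 1.5556)
Y(H) = 14*H**2/9
A = 1
o(P) = 350/9 (o(P) = 14*(1 - 1*(-4))**2/9 = 14*(1 + 4)**2/9 = (14/9)*5**2 = (14/9)*25 = 350/9)
1/(o(A) + (-22212 + 17961)/(49345 - 4195)) = 1/(350/9 + (-22212 + 17961)/(49345 - 4195)) = 1/(350/9 - 4251/45150) = 1/(350/9 - 4251*1/45150) = 1/(350/9 - 1417/15050) = 1/(5254747/135450) = 135450/5254747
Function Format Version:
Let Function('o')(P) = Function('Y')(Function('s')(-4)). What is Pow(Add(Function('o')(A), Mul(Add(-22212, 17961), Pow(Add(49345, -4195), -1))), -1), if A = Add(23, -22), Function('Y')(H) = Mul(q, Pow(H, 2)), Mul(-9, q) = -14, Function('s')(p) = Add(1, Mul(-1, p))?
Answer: Rational(135450, 5254747) ≈ 0.025777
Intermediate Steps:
q = Rational(14, 9) (q = Mul(Rational(-1, 9), -14) = Rational(14, 9) ≈ 1.5556)
Function('Y')(H) = Mul(Rational(14, 9), Pow(H, 2))
A = 1
Function('o')(P) = Rational(350, 9) (Function('o')(P) = Mul(Rational(14, 9), Pow(Add(1, Mul(-1, -4)), 2)) = Mul(Rational(14, 9), Pow(Add(1, 4), 2)) = Mul(Rational(14, 9), Pow(5, 2)) = Mul(Rational(14, 9), 25) = Rational(350, 9))
Pow(Add(Function('o')(A), Mul(Add(-22212, 17961), Pow(Add(49345, -4195), -1))), -1) = Pow(Add(Rational(350, 9), Mul(Add(-22212, 17961), Pow(Add(49345, -4195), -1))), -1) = Pow(Add(Rational(350, 9), Mul(-4251, Pow(45150, -1))), -1) = Pow(Add(Rational(350, 9), Mul(-4251, Rational(1, 45150))), -1) = Pow(Add(Rational(350, 9), Rational(-1417, 15050)), -1) = Pow(Rational(5254747, 135450), -1) = Rational(135450, 5254747)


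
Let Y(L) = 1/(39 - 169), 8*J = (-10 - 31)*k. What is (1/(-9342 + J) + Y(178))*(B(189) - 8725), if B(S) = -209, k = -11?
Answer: 13459071/193141 ≈ 69.685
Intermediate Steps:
J = 451/8 (J = ((-10 - 31)*(-11))/8 = (-41*(-11))/8 = (⅛)*451 = 451/8 ≈ 56.375)
Y(L) = -1/130 (Y(L) = 1/(-130) = -1/130)
(1/(-9342 + J) + Y(178))*(B(189) - 8725) = (1/(-9342 + 451/8) - 1/130)*(-209 - 8725) = (1/(-74285/8) - 1/130)*(-8934) = (-8/74285 - 1/130)*(-8934) = -3013/386282*(-8934) = 13459071/193141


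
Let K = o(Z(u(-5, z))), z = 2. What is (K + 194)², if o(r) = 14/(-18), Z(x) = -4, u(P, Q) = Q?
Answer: 3024121/81 ≈ 37335.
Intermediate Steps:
o(r) = -7/9 (o(r) = 14*(-1/18) = -7/9)
K = -7/9 ≈ -0.77778
(K + 194)² = (-7/9 + 194)² = (1739/9)² = 3024121/81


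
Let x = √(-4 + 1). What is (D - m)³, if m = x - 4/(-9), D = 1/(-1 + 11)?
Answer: 2230109/729000 + 7139*I*√3/2700 ≈ 3.0591 + 4.5797*I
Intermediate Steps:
x = I*√3 (x = √(-3) = I*√3 ≈ 1.732*I)
D = ⅒ (D = 1/10 = ⅒ ≈ 0.10000)
m = 4/9 + I*√3 (m = I*√3 - 4/(-9) = I*√3 - 4*(-1)/9 = I*√3 - 1*(-4/9) = I*√3 + 4/9 = 4/9 + I*√3 ≈ 0.44444 + 1.732*I)
(D - m)³ = (⅒ - (4/9 + I*√3))³ = (⅒ + (-4/9 - I*√3))³ = (-31/90 - I*√3)³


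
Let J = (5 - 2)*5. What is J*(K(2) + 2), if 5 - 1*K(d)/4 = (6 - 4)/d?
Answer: 270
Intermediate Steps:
J = 15 (J = 3*5 = 15)
K(d) = 20 - 8/d (K(d) = 20 - 4*(6 - 4)/d = 20 - 8/d)
J*(K(2) + 2) = 15*((20 - 8/2) + 2) = 15*((20 - 8*½) + 2) = 15*((20 - 4) + 2) = 15*(16 + 2) = 15*18 = 270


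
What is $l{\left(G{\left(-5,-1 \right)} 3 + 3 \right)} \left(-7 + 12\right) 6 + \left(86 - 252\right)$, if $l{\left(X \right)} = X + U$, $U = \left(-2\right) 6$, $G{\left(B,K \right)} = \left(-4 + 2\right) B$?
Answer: $464$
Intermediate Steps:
$G{\left(B,K \right)} = - 2 B$
$U = -12$
$l{\left(X \right)} = -12 + X$ ($l{\left(X \right)} = X - 12 = -12 + X$)
$l{\left(G{\left(-5,-1 \right)} 3 + 3 \right)} \left(-7 + 12\right) 6 + \left(86 - 252\right) = \left(-12 + \left(\left(-2\right) \left(-5\right) 3 + 3\right)\right) \left(-7 + 12\right) 6 + \left(86 - 252\right) = \left(-12 + \left(10 \cdot 3 + 3\right)\right) 5 \cdot 6 + \left(86 - 252\right) = \left(-12 + \left(30 + 3\right)\right) 30 - 166 = \left(-12 + 33\right) 30 - 166 = 21 \cdot 30 - 166 = 630 - 166 = 464$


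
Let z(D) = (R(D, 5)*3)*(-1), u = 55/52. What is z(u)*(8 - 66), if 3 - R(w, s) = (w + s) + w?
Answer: -9309/13 ≈ -716.08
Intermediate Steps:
R(w, s) = 3 - s - 2*w (R(w, s) = 3 - ((w + s) + w) = 3 - ((s + w) + w) = 3 - (s + 2*w) = 3 + (-s - 2*w) = 3 - s - 2*w)
u = 55/52 (u = 55*(1/52) = 55/52 ≈ 1.0577)
z(D) = 6 + 6*D (z(D) = ((3 - 1*5 - 2*D)*3)*(-1) = ((3 - 5 - 2*D)*3)*(-1) = ((-2 - 2*D)*3)*(-1) = (-6 - 6*D)*(-1) = 6 + 6*D)
z(u)*(8 - 66) = (6 + 6*(55/52))*(8 - 66) = (6 + 165/26)*(-58) = (321/26)*(-58) = -9309/13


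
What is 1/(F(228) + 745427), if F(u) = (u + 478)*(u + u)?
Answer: 1/1067363 ≈ 9.3689e-7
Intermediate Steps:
F(u) = 2*u*(478 + u) (F(u) = (478 + u)*(2*u) = 2*u*(478 + u))
1/(F(228) + 745427) = 1/(2*228*(478 + 228) + 745427) = 1/(2*228*706 + 745427) = 1/(321936 + 745427) = 1/1067363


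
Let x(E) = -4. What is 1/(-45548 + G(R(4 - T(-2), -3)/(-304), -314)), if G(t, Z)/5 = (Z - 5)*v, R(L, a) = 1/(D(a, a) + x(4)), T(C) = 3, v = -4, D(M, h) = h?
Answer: -1/39168 ≈ -2.5531e-5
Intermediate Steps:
R(L, a) = 1/(-4 + a) (R(L, a) = 1/(a - 4) = 1/(-4 + a))
G(t, Z) = 100 - 20*Z (G(t, Z) = 5*((Z - 5)*(-4)) = 5*((-5 + Z)*(-4)) = 5*(20 - 4*Z) = 100 - 20*Z)
1/(-45548 + G(R(4 - T(-2), -3)/(-304), -314)) = 1/(-45548 + (100 - 20*(-314))) = 1/(-45548 + (100 + 6280)) = 1/(-45548 + 6380) = 1/(-39168) = -1/39168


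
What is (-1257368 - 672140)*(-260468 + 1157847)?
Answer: -1731499959532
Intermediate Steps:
(-1257368 - 672140)*(-260468 + 1157847) = -1929508*897379 = -1731499959532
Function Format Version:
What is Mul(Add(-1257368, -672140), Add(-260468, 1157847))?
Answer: -1731499959532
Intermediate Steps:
Mul(Add(-1257368, -672140), Add(-260468, 1157847)) = Mul(-1929508, 897379) = -1731499959532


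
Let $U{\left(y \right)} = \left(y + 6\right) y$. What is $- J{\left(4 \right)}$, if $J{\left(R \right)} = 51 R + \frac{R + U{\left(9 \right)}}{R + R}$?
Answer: $- \frac{1771}{8} \approx -221.38$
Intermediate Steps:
$U{\left(y \right)} = y \left(6 + y\right)$ ($U{\left(y \right)} = \left(6 + y\right) y = y \left(6 + y\right)$)
$J{\left(R \right)} = 51 R + \frac{135 + R}{2 R}$ ($J{\left(R \right)} = 51 R + \frac{R + 9 \left(6 + 9\right)}{R + R} = 51 R + \frac{R + 9 \cdot 15}{2 R} = 51 R + \left(R + 135\right) \frac{1}{2 R} = 51 R + \left(135 + R\right) \frac{1}{2 R} = 51 R + \frac{135 + R}{2 R}$)
$- J{\left(4 \right)} = - \frac{135 + 4 \left(1 + 102 \cdot 4\right)}{2 \cdot 4} = - \frac{135 + 4 \left(1 + 408\right)}{2 \cdot 4} = - \frac{135 + 4 \cdot 409}{2 \cdot 4} = - \frac{135 + 1636}{2 \cdot 4} = - \frac{1771}{2 \cdot 4} = \left(-1\right) \frac{1771}{8} = - \frac{1771}{8}$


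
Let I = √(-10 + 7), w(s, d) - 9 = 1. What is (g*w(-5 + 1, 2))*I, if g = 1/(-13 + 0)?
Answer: -10*I*√3/13 ≈ -1.3323*I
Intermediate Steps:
w(s, d) = 10 (w(s, d) = 9 + 1 = 10)
I = I*√3 (I = √(-3) = I*√3 ≈ 1.732*I)
g = -1/13 (g = 1/(-13) = -1/13 ≈ -0.076923)
(g*w(-5 + 1, 2))*I = (-1/13*10)*(I*√3) = -10*I*√3/13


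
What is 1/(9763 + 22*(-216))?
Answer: 1/5011 ≈ 0.00019956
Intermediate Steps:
1/(9763 + 22*(-216)) = 1/(9763 - 4752) = 1/5011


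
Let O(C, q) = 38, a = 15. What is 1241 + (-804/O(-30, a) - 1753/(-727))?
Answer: 16882986/13813 ≈ 1222.3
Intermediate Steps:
1241 + (-804/O(-30, a) - 1753/(-727)) = 1241 + (-804/38 - 1753/(-727)) = 1241 + (-804*1/38 - 1753*(-1/727)) = 1241 + (-402/19 + 1753/727) = 1241 - 258947/13813 = 16882986/13813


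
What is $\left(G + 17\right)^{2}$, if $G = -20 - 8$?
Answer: $121$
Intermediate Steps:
$G = -28$ ($G = -20 - 8 = -28$)
$\left(G + 17\right)^{2} = \left(-28 + 17\right)^{2} = \left(-11\right)^{2} = 121$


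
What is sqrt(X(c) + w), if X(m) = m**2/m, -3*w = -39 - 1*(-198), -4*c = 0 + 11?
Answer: I*sqrt(223)/2 ≈ 7.4666*I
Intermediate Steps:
c = -11/4 (c = -(0 + 11)/4 = -1/4*11 = -11/4 ≈ -2.7500)
w = -53 (w = -(-39 - 1*(-198))/3 = -(-39 + 198)/3 = -1/3*159 = -53)
X(m) = m
sqrt(X(c) + w) = sqrt(-11/4 - 53) = sqrt(-223/4) = I*sqrt(223)/2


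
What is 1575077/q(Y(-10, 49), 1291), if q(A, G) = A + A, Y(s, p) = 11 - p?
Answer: -1575077/76 ≈ -20725.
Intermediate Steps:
q(A, G) = 2*A
1575077/q(Y(-10, 49), 1291) = 1575077/((2*(11 - 1*49))) = 1575077/((2*(11 - 49))) = 1575077/((2*(-38))) = 1575077/(-76) = 1575077*(-1/76) = -1575077/76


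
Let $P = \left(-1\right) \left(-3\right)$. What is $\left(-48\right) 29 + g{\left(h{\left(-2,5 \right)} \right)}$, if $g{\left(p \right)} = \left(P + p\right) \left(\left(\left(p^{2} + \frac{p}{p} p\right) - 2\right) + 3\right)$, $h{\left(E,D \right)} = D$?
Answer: $-1144$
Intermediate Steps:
$P = 3$
$g{\left(p \right)} = \left(3 + p\right) \left(1 + p + p^{2}\right)$ ($g{\left(p \right)} = \left(3 + p\right) \left(\left(\left(p^{2} + \frac{p}{p} p\right) - 2\right) + 3\right) = \left(3 + p\right) \left(\left(\left(p^{2} + 1 p\right) - 2\right) + 3\right) = \left(3 + p\right) \left(\left(\left(p^{2} + p\right) - 2\right) + 3\right) = \left(3 + p\right) \left(\left(\left(p + p^{2}\right) - 2\right) + 3\right) = \left(3 + p\right) \left(\left(-2 + p + p^{2}\right) + 3\right) = \left(3 + p\right) \left(1 + p + p^{2}\right)$)
$\left(-48\right) 29 + g{\left(h{\left(-2,5 \right)} \right)} = \left(-48\right) 29 + \left(3 + 5^{3} + 4 \cdot 5 + 4 \cdot 5^{2}\right) = -1392 + \left(3 + 125 + 20 + 4 \cdot 25\right) = -1392 + \left(3 + 125 + 20 + 100\right) = -1392 + 248 = -1144$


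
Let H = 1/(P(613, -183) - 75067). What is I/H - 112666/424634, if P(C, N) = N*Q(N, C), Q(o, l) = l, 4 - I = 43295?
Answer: 1721055739283429/212317 ≈ 8.1061e+9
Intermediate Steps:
I = -43291 (I = 4 - 1*43295 = 4 - 43295 = -43291)
P(C, N) = C*N (P(C, N) = N*C = C*N)
H = -1/187246 (H = 1/(613*(-183) - 75067) = 1/(-112179 - 75067) = 1/(-187246) = -1/187246 ≈ -5.3406e-6)
I/H - 112666/424634 = -43291/(-1/187246) - 112666/424634 = -43291*(-187246) - 112666*1/424634 = 8106066586 - 56333/212317 = 1721055739283429/212317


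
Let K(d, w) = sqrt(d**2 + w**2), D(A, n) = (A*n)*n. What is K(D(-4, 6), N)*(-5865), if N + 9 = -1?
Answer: -11730*sqrt(5209) ≈ -8.4659e+5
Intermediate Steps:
D(A, n) = A*n**2
N = -10 (N = -9 - 1 = -10)
K(D(-4, 6), N)*(-5865) = sqrt((-4*6**2)**2 + (-10)**2)*(-5865) = sqrt((-4*36)**2 + 100)*(-5865) = sqrt((-144)**2 + 100)*(-5865) = sqrt(20736 + 100)*(-5865) = sqrt(20836)*(-5865) = (2*sqrt(5209))*(-5865) = -11730*sqrt(5209)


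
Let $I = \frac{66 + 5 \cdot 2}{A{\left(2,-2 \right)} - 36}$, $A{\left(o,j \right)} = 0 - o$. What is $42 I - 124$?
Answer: $-208$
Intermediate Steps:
$A{\left(o,j \right)} = - o$
$I = -2$ ($I = \frac{66 + 5 \cdot 2}{\left(-1\right) 2 - 36} = \frac{66 + 10}{-2 - 36} = \frac{76}{-38} = 76 \left(- \frac{1}{38}\right) = -2$)
$42 I - 124 = 42 \left(-2\right) - 124 = -84 - 124 = -208$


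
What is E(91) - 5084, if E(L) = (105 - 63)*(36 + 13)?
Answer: -3026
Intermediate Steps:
E(L) = 2058 (E(L) = 42*49 = 2058)
E(91) - 5084 = 2058 - 5084 = -3026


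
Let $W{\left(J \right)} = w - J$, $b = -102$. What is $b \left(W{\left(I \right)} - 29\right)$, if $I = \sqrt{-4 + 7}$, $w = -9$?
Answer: $3876 + 102 \sqrt{3} \approx 4052.7$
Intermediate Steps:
$I = \sqrt{3} \approx 1.732$
$W{\left(J \right)} = -9 - J$
$b \left(W{\left(I \right)} - 29\right) = - 102 \left(\left(-9 - \sqrt{3}\right) - 29\right) = - 102 \left(-38 - \sqrt{3}\right) = 3876 + 102 \sqrt{3}$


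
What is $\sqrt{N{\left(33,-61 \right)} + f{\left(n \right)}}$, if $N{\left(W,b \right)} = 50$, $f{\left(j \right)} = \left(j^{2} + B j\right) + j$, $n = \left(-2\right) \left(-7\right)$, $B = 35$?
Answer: $5 \sqrt{30} \approx 27.386$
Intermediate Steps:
$n = 14$
$f{\left(j \right)} = j^{2} + 36 j$ ($f{\left(j \right)} = \left(j^{2} + 35 j\right) + j = j^{2} + 36 j$)
$\sqrt{N{\left(33,-61 \right)} + f{\left(n \right)}} = \sqrt{50 + 14 \left(36 + 14\right)} = \sqrt{50 + 14 \cdot 50} = \sqrt{50 + 700} = \sqrt{750} = 5 \sqrt{30}$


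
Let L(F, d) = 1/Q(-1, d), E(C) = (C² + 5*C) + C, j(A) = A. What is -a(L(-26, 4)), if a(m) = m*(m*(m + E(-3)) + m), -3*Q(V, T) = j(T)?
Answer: 315/64 ≈ 4.9219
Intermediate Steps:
Q(V, T) = -T/3
E(C) = C² + 6*C
L(F, d) = -3/d (L(F, d) = 1/(-d/3) = -3/d)
a(m) = m*(m + m*(-9 + m)) (a(m) = m*(m*(m - 3*(6 - 3)) + m) = m*(m*(m - 3*3) + m) = m*(m*(m - 9) + m) = m*(m*(-9 + m) + m) = m*(m + m*(-9 + m)))
-a(L(-26, 4)) = -(-3/4)²*(-8 - 3/4) = -(-3*¼)²*(-8 - 3*¼) = -(-¾)²*(-8 - ¾) = -9*(-35)/(16*4) = -1*(-315/64) = 315/64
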